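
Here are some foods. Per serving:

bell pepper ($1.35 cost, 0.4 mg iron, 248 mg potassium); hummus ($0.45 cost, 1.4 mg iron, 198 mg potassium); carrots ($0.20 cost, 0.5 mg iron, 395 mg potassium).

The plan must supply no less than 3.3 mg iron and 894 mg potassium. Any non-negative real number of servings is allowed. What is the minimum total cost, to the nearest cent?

bell pepper only: max(3.3/0.4, 894/248) = 8.25 servings → $11.14.
hummus only: max(3.3/1.4, 894/198) = 4.515 servings → $2.03.
carrots only: max(3.3/0.5, 894/395) = 6.6 servings → $1.32.
bell pepper + hummus with both tight: 2.232 servings and 1.719 servings → $3.79.
bell pepper + carrots: intersection lies outside the first quadrant.
hummus + carrots with both tight: 1.887 servings and 1.318 servings → $1.11.
Cheapest feasible corner: $1.11.

$1.11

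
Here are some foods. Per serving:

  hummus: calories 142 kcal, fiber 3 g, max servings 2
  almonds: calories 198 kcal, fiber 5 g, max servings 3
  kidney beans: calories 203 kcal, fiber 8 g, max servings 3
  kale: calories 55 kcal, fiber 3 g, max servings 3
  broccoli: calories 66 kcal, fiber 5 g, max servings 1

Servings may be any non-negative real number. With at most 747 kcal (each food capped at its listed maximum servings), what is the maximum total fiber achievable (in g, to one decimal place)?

34.3 g

Fiber per kcal: broccoli 0.07576, kale 0.05455, kidney beans 0.03941, almonds 0.02525, hummus 0.02113.
Take 1 serving of broccoli: uses 66 kcal, +5.0 g fiber (running total 5.0 g).
Take 3 servings of kale: uses 165 kcal, +9.0 g fiber (running total 14.0 g).
Take 2.542 servings of kidney beans: uses 516 kcal, +20.3 g fiber (running total 34.3 g).
Filling greedily by fiber-per-kcal is optimal for one linear limit, giving 34.3 g.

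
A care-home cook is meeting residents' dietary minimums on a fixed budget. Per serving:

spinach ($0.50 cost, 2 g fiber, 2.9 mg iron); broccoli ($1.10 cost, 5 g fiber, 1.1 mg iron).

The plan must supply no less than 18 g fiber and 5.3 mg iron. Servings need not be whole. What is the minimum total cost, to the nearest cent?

The cheapest plan sits at a corner of the feasible region — with two constraints it uses at most two foods.
spinach only: max(18/2, 5.3/2.9) = 9 servings → $4.50.
broccoli only: max(18/5, 5.3/1.1) = 4.818 servings → $5.30.
spinach + broccoli with both tight: 0.5447 servings and 3.382 servings → $3.99.
Cheapest feasible corner: $3.99.

$3.99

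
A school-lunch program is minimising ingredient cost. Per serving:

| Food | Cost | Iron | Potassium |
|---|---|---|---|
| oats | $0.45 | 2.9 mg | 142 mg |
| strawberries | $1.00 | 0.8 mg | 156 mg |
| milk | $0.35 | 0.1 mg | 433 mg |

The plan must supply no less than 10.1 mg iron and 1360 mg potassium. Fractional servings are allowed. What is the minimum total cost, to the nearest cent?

At the optimum either one food covers both requirements or two foods hit both targets exactly; no other combination can be cheaper.
oats only: max(10.1/2.9, 1360/142) = 9.577 servings → $4.31.
strawberries only: max(10.1/0.8, 1360/156) = 12.62 servings → $12.62.
milk only: max(10.1/0.1, 1360/433) = 101 servings → $35.35.
oats + strawberries with both tight: 1.439 servings and 7.408 servings → $8.06.
oats + milk with both tight: 3.413 servings and 2.022 servings → $2.24.
strawberries + milk with both targets exact would need a negative amount; discard.
The minimum over all feasible corners is $2.24.

$2.24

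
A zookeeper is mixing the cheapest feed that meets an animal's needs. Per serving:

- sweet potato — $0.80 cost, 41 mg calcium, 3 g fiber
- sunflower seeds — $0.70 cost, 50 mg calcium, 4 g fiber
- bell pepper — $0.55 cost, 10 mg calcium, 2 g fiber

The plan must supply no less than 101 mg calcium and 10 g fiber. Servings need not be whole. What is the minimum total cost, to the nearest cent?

An LP optimum is at a vertex; with two nutrient constraints at most two foods are used. Check each candidate.
sweet potato only: max(101/41, 10/3) = 3.333 servings → $2.67.
sunflower seeds only: max(101/50, 10/4) = 2.5 servings → $1.75.
bell pepper only: max(101/10, 10/2) = 10.1 servings → $5.55.
sweet potato + sunflower seeds: intersection lies outside the first quadrant.
sweet potato + bell pepper with both tight: 1.962 servings and 2.058 servings → $2.70.
sunflower seeds + bell pepper with both tight: 1.7 servings and 1.6 servings → $2.07.
So the least-cost plan costs $1.75.

$1.75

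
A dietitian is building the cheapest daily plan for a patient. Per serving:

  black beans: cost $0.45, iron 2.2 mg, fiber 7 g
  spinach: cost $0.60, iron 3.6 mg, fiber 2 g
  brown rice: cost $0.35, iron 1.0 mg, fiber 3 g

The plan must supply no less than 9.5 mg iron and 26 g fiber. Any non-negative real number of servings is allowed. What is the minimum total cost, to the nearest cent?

The cheapest plan sits at a corner of the feasible region — with two constraints it uses at most two foods.
black beans only: max(9.5/2.2, 26/7) = 4.318 servings → $1.94.
spinach only: max(9.5/3.6, 26/2) = 13 servings → $7.80.
brown rice only: max(9.5/1.0, 26/3) = 9.5 servings → $3.33.
black beans + spinach with both tight: 3.587 servings and 0.4471 servings → $1.88.
black beans + brown rice: the both-tight solution has a negative serving — not a feasible corner.
spinach + brown rice with both tight: 0.2841 servings and 8.477 servings → $3.14.
Cheapest feasible corner: $1.88.

$1.88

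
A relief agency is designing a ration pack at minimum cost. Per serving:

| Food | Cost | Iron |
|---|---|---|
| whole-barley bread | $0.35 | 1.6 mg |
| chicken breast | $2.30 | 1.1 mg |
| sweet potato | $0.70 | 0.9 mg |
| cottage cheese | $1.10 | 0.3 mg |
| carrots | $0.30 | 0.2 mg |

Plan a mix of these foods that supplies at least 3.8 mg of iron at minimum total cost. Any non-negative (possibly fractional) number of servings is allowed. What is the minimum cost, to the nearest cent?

Cost per mg of iron: whole-barley bread $0.2188, sweet potato $0.7778, carrots $1.5000, chicken breast $2.0909, cottage cheese $3.6667.
With no serving limits, use only whole-barley bread: 3.8 mg / 1.6 mg = 2.375 servings × $0.35 = $0.83.

$0.83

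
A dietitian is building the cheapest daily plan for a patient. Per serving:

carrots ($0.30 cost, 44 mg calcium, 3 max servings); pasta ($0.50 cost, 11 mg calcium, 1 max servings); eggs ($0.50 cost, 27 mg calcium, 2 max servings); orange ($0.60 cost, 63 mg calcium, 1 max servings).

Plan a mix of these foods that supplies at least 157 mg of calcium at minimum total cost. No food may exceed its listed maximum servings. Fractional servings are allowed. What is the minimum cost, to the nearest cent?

$1.14

Cost per mg of calcium: carrots $0.0068, orange $0.0095, eggs $0.0185, pasta $0.0455.
Take 3 servings of carrots: +132.0 mg calcium for $0.90 (total $0.90, still need 25.0 mg).
Take 0.3968 servings of orange: +25.0 mg calcium for $0.24 (total $1.14, still need 0.0 mg).
Greedy by cheapest-per-mg is optimal for a single linear constraint, so the minimum cost is $1.14.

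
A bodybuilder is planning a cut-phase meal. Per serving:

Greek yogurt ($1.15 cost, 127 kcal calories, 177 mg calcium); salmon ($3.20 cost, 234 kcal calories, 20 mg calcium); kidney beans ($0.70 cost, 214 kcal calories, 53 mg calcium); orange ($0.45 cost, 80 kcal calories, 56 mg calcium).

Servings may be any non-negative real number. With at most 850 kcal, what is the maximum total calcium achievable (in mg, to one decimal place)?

1184.6 mg

Calcium per kcal: Greek yogurt 1.394, orange 0.7, kidney beans 0.2477, salmon 0.08547.
With no serving limits, spend the whole calories allowance on Greek yogurt: 850 kcal / 127 kcal × 177 mg = 1184.6 mg.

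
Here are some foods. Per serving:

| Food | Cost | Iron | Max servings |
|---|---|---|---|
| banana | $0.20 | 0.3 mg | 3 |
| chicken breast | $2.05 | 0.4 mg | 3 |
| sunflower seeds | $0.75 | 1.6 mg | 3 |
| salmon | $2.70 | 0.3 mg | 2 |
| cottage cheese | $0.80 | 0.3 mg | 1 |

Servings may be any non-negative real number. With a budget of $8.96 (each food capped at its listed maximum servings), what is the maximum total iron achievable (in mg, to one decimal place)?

Iron per dollar: sunflower seeds 2.133, banana 1.5, cottage cheese 0.375, chicken breast 0.1951, salmon 0.1111.
Take 3 servings of sunflower seeds: spends $2.25, +4.8 mg iron (running total 4.8 mg).
Take 3 servings of banana: spends $0.60, +0.9 mg iron (running total 5.7 mg).
Take 1 serving of cottage cheese: spends $0.80, +0.3 mg iron (running total 6.0 mg).
Take 2.59 servings of chicken breast: spends $5.31, +1.0 mg iron (running total 7.0 mg).
Filling greedily by iron-per-dollar is optimal for one linear limit, giving 7.0 mg.

7.0 mg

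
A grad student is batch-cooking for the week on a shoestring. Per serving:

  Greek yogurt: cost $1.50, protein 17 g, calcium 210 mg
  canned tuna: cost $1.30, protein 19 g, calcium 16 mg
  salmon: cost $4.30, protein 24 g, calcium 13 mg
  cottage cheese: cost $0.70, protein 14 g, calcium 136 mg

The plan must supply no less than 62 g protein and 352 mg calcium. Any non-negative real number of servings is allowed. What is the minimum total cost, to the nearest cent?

A basic optimal solution has at most two foods positive. Try each food alone and each pair with both targets met exactly.
Greek yogurt only: max(62/17, 352/210) = 3.647 servings → $5.47.
canned tuna only: max(62/19, 352/16) = 22 servings → $28.60.
salmon only: max(62/24, 352/13) = 27.08 servings → $116.43.
cottage cheese only: max(62/14, 352/136) = 4.429 servings → $3.10.
Greek yogurt + canned tuna with both tight: 1.532 servings and 1.892 servings → $4.76.
Greek yogurt + salmon with both tight: 1.586 servings and 1.46 servings → $8.66.
Greek yogurt + cottage cheese with both targets exact would need a negative amount; discard.
canned tuna + salmon: intersection lies outside the first quadrant.
canned tuna + cottage cheese with both tight: 1.485 servings and 2.414 servings → $3.62.
salmon + cottage cheese with both tight: 1.137 servings and 2.48 servings → $6.62.
The minimum over all feasible corners is $3.10.

$3.10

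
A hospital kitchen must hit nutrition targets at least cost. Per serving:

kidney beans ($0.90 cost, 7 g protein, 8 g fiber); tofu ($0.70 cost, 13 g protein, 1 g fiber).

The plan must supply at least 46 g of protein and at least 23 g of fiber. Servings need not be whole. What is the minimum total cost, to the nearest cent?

$3.84

Minimising a linear cost over {protein ≥ 46, fiber ≥ 23, servings ≥ 0} — the optimum is at a vertex, using one or two foods.
kidney beans only: max(46/7, 23/8) = 6.571 servings → $5.91.
tofu only: max(46/13, 23/1) = 23 servings → $16.10.
kidney beans + tofu with both tight: 2.608 servings and 2.134 servings → $3.84.
Cheapest feasible corner: $3.84.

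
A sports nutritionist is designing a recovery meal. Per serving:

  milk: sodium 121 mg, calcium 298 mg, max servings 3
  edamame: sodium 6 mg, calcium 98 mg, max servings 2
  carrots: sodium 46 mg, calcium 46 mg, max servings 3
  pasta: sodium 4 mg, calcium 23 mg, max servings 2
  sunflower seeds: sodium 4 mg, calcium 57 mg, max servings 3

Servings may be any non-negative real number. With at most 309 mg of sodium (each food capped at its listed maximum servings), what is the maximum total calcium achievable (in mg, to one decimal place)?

Calcium per mg sodium: edamame 16.33, sunflower seeds 14.25, pasta 5.75, milk 2.463, carrots 1.
Take 2 servings of edamame: uses 12 mg sodium, +196.0 mg calcium (running total 196.0 mg).
Take 3 servings of sunflower seeds: uses 12 mg sodium, +171.0 mg calcium (running total 367.0 mg).
Take 2 servings of pasta: uses 8 mg sodium, +46.0 mg calcium (running total 413.0 mg).
Take 2.289 servings of milk: uses 277 mg sodium, +682.2 mg calcium (running total 1095.2 mg).
Filling greedily by calcium-per-mg sodium is optimal for one linear limit, giving 1095.2 mg.

1095.2 mg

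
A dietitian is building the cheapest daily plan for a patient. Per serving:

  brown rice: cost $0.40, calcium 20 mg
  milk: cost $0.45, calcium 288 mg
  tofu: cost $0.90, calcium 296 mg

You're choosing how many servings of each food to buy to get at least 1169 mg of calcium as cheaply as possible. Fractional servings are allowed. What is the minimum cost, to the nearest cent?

$1.83

Cost per mg of calcium: milk $0.0016, tofu $0.0030, brown rice $0.0200.
With no serving limits, use only milk: 1169 mg / 288 mg = 4.059 servings × $0.45 = $1.83.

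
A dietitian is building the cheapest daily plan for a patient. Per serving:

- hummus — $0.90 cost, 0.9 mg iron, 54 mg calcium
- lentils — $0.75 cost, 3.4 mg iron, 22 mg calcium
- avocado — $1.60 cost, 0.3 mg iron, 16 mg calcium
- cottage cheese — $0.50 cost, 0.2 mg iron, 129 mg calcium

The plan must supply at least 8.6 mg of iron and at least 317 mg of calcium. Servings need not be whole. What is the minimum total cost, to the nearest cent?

The cheapest plan sits at a corner of the feasible region — with two constraints it uses at most two foods.
hummus only: max(8.6/0.9, 317/54) = 9.556 servings → $8.60.
lentils only: max(8.6/3.4, 317/22) = 14.41 servings → $10.81.
avocado only: max(8.6/0.3, 317/16) = 28.67 servings → $45.87.
cottage cheese only: max(8.6/0.2, 317/129) = 43 servings → $21.50.
hummus + lentils with both tight: 5.425 servings and 1.093 servings → $5.70.
hummus + avocado with both targets exact would need a negative amount; discard.
hummus + cottage cheese: intersection lies outside the first quadrant.
lentils + avocado with both tight: 0.8891 servings and 18.59 servings → $30.41.
lentils + cottage cheese with both tight: 2.409 servings and 2.047 servings → $2.83.
avocado + cottage cheese: intersection lies outside the first quadrant.
The minimum over all feasible corners is $2.83.

$2.83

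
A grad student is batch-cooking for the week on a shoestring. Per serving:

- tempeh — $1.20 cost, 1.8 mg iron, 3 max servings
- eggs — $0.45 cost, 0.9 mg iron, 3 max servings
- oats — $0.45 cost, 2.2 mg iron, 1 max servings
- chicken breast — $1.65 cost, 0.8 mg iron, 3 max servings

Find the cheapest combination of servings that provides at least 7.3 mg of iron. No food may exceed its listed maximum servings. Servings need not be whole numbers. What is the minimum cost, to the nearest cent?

$3.40

Cost per mg of iron: oats $0.2045, eggs $0.5000, tempeh $0.6667, chicken breast $2.0625.
Take 1 serving of oats: +2.2 mg iron for $0.45 (total $0.45, still need 5.1 mg).
Take 3 servings of eggs: +2.7 mg iron for $1.35 (total $1.80, still need 2.4 mg).
Take 1.333 servings of tempeh: +2.4 mg iron for $1.60 (total $3.40, still need 0.0 mg).
Greedy by cheapest-per-mg is optimal for a single linear constraint, so the minimum cost is $3.40.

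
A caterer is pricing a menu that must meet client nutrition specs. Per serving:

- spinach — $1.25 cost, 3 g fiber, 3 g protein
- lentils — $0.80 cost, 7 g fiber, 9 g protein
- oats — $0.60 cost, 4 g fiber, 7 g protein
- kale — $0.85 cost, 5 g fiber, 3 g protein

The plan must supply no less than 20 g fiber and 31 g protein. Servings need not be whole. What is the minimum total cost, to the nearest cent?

$2.69

spinach only: max(20/3, 31/3) = 10.33 servings → $12.92.
lentils only: max(20/7, 31/9) = 3.444 servings → $2.76.
oats only: max(20/4, 31/7) = 5 servings → $3.00.
kale only: max(20/5, 31/3) = 10.33 servings → $8.78.
spinach + lentils with both targets exact would need a negative amount; discard.
spinach + oats with both tight: 1.778 servings and 3.667 servings → $4.42.
spinach + kale: the both-tight solution has a negative serving — not a feasible corner.
lentils + oats with both tight: 1.231 servings and 2.846 servings → $2.69.
lentils + kale with both targets exact would need a negative amount; discard.
oats + kale with both tight: 4.13 servings and 0.6957 servings → $3.07.
Cheapest feasible corner: $2.69.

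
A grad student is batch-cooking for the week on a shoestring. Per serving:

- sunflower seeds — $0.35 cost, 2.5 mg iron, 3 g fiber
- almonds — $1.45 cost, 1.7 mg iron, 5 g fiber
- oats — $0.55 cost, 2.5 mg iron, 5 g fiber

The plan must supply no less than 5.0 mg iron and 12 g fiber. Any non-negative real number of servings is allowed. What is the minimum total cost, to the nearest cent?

At the optimum either one food covers both requirements or two foods hit both targets exactly; no other combination can be cheaper.
sunflower seeds only: max(5.0/2.5, 12/3) = 4 servings → $1.40.
almonds only: max(5.0/1.7, 12/5) = 2.941 servings → $4.26.
oats only: max(5.0/2.5, 12/5) = 2.4 servings → $1.32.
sunflower seeds + almonds with both tight: 0.6216 servings and 2.027 servings → $3.16.
sunflower seeds + oats: intersection lies outside the first quadrant.
almonds + oats with both tight: 1.25 servings and 1.15 servings → $2.44.
So the least-cost plan costs $1.32.

$1.32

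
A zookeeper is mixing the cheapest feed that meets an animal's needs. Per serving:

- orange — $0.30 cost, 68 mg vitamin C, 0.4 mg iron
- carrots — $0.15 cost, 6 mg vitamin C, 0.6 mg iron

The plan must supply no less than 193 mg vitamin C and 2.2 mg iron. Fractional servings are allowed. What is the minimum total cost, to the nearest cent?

Minimising a linear cost over {vitamin C ≥ 193, iron ≥ 2.2, servings ≥ 0} — the optimum is at a vertex, using one or two foods.
orange only: max(193/68, 2.2/0.4) = 5.5 servings → $1.65.
carrots only: max(193/6, 2.2/0.6) = 32.17 servings → $4.83.
orange + carrots with both tight: 2.672 servings and 1.885 servings → $1.08.
Cheapest feasible corner: $1.08.

$1.08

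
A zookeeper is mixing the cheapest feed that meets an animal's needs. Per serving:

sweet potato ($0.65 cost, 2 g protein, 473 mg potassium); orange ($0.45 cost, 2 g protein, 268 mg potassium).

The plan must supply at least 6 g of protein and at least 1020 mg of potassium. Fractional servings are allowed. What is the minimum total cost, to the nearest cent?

Compare the cost at each extreme point of the feasible region.
sweet potato only: max(6/2, 1020/473) = 3 servings → $1.95.
orange only: max(6/2, 1020/268) = 3.806 servings → $1.71.
sweet potato + orange with both tight: 1.054 servings and 1.946 servings → $1.56.
So the least-cost plan costs $1.56.

$1.56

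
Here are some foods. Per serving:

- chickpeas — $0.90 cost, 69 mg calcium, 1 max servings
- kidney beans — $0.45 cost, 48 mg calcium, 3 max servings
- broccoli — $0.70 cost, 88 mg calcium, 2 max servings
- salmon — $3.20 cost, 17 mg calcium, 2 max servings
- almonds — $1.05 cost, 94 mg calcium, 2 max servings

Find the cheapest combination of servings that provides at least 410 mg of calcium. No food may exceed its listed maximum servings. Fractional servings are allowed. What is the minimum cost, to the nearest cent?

Cost per mg of calcium: broccoli $0.0080, kidney beans $0.0094, almonds $0.0112, chickpeas $0.0130, salmon $0.1882.
Take 2 servings of broccoli: +176.0 mg calcium for $1.40 (total $1.40, still need 234.0 mg).
Take 3 servings of kidney beans: +144.0 mg calcium for $1.35 (total $2.75, still need 90.0 mg).
Take 0.9574 servings of almonds: +90.0 mg calcium for $1.01 (total $3.76, still need 0.0 mg).
Greedy by cheapest-per-mg is optimal for a single linear constraint, so the minimum cost is $3.76.

$3.76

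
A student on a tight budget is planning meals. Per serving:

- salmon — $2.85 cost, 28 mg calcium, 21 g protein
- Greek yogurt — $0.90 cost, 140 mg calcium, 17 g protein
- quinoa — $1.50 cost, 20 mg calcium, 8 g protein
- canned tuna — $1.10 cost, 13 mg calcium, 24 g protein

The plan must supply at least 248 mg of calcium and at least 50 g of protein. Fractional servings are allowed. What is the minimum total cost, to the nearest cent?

Compare the cost at each extreme point of the feasible region.
salmon only: max(248/28, 50/21) = 8.857 servings → $25.24.
Greek yogurt only: max(248/140, 50/17) = 2.941 servings → $2.65.
quinoa only: max(248/20, 50/8) = 12.4 servings → $18.60.
canned tuna only: max(248/13, 50/24) = 19.08 servings → $20.98.
salmon + Greek yogurt with both tight: 1.13 servings and 1.545 servings → $4.61.
salmon + quinoa: the both-tight solution has a negative serving — not a feasible corner.
salmon + canned tuna: the both-tight solution has a negative serving — not a feasible corner.
Greek yogurt + quinoa with both tight: 1.262 servings and 3.569 servings → $6.49.
Greek yogurt + canned tuna with both tight: 1.689 servings and 0.8869 servings → $2.50.
quinoa + canned tuna with both targets exact would need a negative amount; discard.
So the least-cost plan costs $2.50.

$2.50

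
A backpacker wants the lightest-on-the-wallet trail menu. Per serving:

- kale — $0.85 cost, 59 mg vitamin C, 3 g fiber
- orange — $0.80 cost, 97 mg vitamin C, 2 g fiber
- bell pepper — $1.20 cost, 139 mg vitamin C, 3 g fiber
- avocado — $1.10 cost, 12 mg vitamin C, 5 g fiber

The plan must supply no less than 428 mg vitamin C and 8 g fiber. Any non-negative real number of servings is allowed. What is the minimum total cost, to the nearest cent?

At the optimum either one food covers both requirements or two foods hit both targets exactly; no other combination can be cheaper.
kale only: max(428/59, 8/3) = 7.254 servings → $6.17.
orange only: max(428/97, 8/2) = 4.412 servings → $3.53.
bell pepper only: max(428/139, 8/3) = 3.079 servings → $3.69.
avocado only: max(428/12, 8/5) = 35.67 servings → $39.23.
kale + orange with both targets exact would need a negative amount; discard.
kale + bell pepper: intersection lies outside the first quadrant.
kale + avocado: the both-tight solution has a negative serving — not a feasible corner.
orange + bell pepper: the both-tight solution has a negative serving — not a feasible corner.
orange + avocado: intersection lies outside the first quadrant.
bell pepper + avocado with both targets exact would need a negative amount; discard.
So the least-cost plan costs $3.53.

$3.53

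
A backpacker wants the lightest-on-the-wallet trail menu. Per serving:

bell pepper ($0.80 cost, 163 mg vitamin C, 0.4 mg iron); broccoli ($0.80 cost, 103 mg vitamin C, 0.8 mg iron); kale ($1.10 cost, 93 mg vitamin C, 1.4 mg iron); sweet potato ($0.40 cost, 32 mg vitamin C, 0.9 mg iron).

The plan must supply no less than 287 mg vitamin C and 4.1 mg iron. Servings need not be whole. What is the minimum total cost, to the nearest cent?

With two linear requirements the optimum uses one or two foods; enumerate the corners.
bell pepper only: max(287/163, 4.1/0.4) = 10.25 servings → $8.20.
broccoli only: max(287/103, 4.1/0.8) = 5.125 servings → $4.10.
kale only: max(287/93, 4.1/1.4) = 3.086 servings → $3.39.
sweet potato only: max(287/32, 4.1/0.9) = 8.969 servings → $3.59.
bell pepper + broccoli with both targets exact would need a negative amount; discard.
bell pepper + kale with both tight: 0.1073 servings and 2.898 servings → $3.27.
bell pepper + sweet potato with both tight: 0.9492 servings and 4.134 servings → $2.41.
broccoli + kale with both tight: 0.2937 servings and 2.761 servings → $3.27.
broccoli + sweet potato with both tight: 1.894 servings and 2.872 servings → $2.66.
kale + sweet potato: intersection lies outside the first quadrant.
Cheapest feasible corner: $2.41.

$2.41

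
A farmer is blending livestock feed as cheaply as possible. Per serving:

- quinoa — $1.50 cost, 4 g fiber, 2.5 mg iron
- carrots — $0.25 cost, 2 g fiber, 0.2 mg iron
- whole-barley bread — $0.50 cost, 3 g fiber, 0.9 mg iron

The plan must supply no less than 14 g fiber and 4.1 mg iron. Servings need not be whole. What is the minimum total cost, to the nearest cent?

With two linear requirements the optimum uses one or two foods; enumerate the corners.
quinoa only: max(14/4, 4.1/2.5) = 3.5 servings → $5.25.
carrots only: max(14/2, 4.1/0.2) = 20.5 servings → $5.12.
whole-barley bread only: max(14/3, 4.1/0.9) = 4.667 servings → $2.33.
quinoa + carrots with both tight: 1.286 servings and 4.429 servings → $3.04.
quinoa + whole-barley bread: the both-tight solution has a negative serving — not a feasible corner.
carrots + whole-barley bread with both tight: 0.25 servings and 4.5 servings → $2.31.
Cheapest feasible corner: $2.31.

$2.31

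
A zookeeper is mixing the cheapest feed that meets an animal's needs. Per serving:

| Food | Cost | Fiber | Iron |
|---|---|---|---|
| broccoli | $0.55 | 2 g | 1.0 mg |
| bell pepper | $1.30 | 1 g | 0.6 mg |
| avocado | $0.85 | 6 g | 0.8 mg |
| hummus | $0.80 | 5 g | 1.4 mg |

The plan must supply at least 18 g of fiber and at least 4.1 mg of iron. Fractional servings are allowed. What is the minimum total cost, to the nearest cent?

$2.76

The cheapest plan sits at a corner of the feasible region — with two constraints it uses at most two foods.
broccoli only: max(18/2, 4.1/1.0) = 9 servings → $4.95.
bell pepper only: max(18/1, 4.1/0.6) = 18 servings → $23.40.
avocado only: max(18/6, 4.1/0.8) = 5.125 servings → $4.36.
hummus only: max(18/5, 4.1/1.4) = 3.6 servings → $2.88.
broccoli + bell pepper: the both-tight solution has a negative serving — not a feasible corner.
broccoli + avocado with both tight: 2.318 servings and 2.227 servings → $3.17.
broccoli + hummus: the both-tight solution has a negative serving — not a feasible corner.
bell pepper + avocado with both tight: 3.643 servings and 2.393 servings → $6.77.
bell pepper + hummus: the both-tight solution has a negative serving — not a feasible corner.
avocado + hummus with both tight: 1.068 servings and 2.318 servings → $2.76.
So the least-cost plan costs $2.76.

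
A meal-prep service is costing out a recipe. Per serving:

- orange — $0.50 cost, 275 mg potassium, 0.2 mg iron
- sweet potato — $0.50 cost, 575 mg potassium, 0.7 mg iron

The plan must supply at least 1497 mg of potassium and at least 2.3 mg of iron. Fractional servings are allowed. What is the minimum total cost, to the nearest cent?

$1.64

Compare the cost at each extreme point of the feasible region.
orange only: max(1497/275, 2.3/0.2) = 11.5 servings → $5.75.
sweet potato only: max(1497/575, 2.3/0.7) = 3.286 servings → $1.64.
orange + sweet potato: intersection lies outside the first quadrant.
Cheapest feasible corner: $1.64.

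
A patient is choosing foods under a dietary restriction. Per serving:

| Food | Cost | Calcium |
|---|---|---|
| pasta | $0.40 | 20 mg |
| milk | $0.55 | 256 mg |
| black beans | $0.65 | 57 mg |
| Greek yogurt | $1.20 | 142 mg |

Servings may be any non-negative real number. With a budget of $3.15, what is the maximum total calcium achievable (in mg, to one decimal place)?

Calcium per dollar: milk 465.5, Greek yogurt 118.3, black beans 87.69, pasta 50.
With no serving limits, spend the whole cost allowance on milk: $3.15 / $0.55 × 256 mg = 1466.2 mg.

1466.2 mg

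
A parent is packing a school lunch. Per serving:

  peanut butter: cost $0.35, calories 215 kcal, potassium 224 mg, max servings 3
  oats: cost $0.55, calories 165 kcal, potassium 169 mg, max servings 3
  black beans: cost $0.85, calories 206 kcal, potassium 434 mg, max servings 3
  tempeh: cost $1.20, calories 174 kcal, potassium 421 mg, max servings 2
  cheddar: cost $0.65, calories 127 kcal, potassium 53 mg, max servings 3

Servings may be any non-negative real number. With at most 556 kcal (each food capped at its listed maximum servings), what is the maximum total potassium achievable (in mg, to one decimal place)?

Potassium per kcal: tempeh 2.42, black beans 2.107, peanut butter 1.042, oats 1.024, cheddar 0.4173.
Take 2 servings of tempeh: uses 348 kcal, +842.0 mg potassium (running total 842.0 mg).
Take 1.01 servings of black beans: uses 208 kcal, +438.2 mg potassium (running total 1280.2 mg).
Filling greedily by potassium-per-kcal is optimal for one linear limit, giving 1280.2 mg.

1280.2 mg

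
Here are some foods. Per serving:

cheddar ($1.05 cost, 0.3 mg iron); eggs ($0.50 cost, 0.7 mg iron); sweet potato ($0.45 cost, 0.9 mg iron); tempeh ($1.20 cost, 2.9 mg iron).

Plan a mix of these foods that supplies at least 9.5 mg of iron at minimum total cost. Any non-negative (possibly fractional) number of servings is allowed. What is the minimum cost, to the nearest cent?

Cost per mg of iron: tempeh $0.4138, sweet potato $0.5000, eggs $0.7143, cheddar $3.5000.
With no serving limits, use only tempeh: 9.5 mg / 2.9 mg = 3.276 servings × $1.20 = $3.93.

$3.93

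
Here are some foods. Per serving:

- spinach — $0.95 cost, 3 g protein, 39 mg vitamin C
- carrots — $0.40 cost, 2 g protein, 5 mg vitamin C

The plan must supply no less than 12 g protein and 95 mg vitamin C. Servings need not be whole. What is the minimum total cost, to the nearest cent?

An LP optimum is at a vertex; with two nutrient constraints at most two foods are used. Check each candidate.
spinach only: max(12/3, 95/39) = 4 servings → $3.80.
carrots only: max(12/2, 95/5) = 19 servings → $7.60.
spinach + carrots with both tight: 2.063 servings and 2.905 servings → $3.12.
The minimum over all feasible corners is $3.12.

$3.12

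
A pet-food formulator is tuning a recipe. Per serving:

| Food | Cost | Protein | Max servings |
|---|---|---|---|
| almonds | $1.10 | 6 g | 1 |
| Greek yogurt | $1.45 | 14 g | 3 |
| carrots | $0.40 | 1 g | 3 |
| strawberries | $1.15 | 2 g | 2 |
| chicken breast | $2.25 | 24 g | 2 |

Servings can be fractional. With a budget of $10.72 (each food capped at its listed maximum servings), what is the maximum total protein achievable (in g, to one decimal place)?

Protein per dollar: chicken breast 10.67, Greek yogurt 9.655, almonds 5.455, carrots 2.5, strawberries 1.739.
Take 2 servings of chicken breast: spends $4.50, +48.0 g protein (running total 48.0 g).
Take 3 servings of Greek yogurt: spends $4.35, +42.0 g protein (running total 90.0 g).
Take 1 serving of almonds: spends $1.10, +6.0 g protein (running total 96.0 g).
Take 1.925 servings of carrots: spends $0.77, +1.9 g protein (running total 97.9 g).
Greedy by best ratio exhausts the cost allowance optimally: 97.9 g.

97.9 g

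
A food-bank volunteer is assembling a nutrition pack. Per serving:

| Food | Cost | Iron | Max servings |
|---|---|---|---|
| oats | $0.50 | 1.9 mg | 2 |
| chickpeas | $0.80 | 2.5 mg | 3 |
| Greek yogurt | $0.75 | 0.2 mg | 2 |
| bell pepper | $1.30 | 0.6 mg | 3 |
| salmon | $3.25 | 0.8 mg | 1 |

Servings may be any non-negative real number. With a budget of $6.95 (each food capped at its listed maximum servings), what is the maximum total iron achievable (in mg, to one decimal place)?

12.9 mg

Iron per dollar: oats 3.8, chickpeas 3.125, bell pepper 0.4615, Greek yogurt 0.2667, salmon 0.2462.
Take 2 servings of oats: spends $1.00, +3.8 mg iron (running total 3.8 mg).
Take 3 servings of chickpeas: spends $2.40, +7.5 mg iron (running total 11.3 mg).
Take 2.731 servings of bell pepper: spends $3.55, +1.6 mg iron (running total 12.9 mg).
Filling greedily by iron-per-dollar is optimal for one linear limit, giving 12.9 mg.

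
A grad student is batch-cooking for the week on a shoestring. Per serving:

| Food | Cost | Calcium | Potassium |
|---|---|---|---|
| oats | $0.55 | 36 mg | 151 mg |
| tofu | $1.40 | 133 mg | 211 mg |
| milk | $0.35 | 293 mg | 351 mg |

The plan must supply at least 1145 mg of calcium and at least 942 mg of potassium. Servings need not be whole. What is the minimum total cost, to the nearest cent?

oats only: max(1145/36, 942/151) = 31.81 servings → $17.49.
tofu only: max(1145/133, 942/211) = 8.609 servings → $12.05.
milk only: max(1145/293, 942/351) = 3.908 servings → $1.37.
oats + tofu: intersection lies outside the first quadrant.
oats + milk: the both-tight solution has a negative serving — not a feasible corner.
tofu + milk: intersection lies outside the first quadrant.
The minimum over all feasible corners is $1.37.

$1.37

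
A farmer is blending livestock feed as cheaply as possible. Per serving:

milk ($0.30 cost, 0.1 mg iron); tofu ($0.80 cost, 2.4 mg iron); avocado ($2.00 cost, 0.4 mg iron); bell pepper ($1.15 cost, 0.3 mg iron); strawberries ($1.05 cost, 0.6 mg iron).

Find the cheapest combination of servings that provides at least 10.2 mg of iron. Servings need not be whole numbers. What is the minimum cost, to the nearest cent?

$3.40

Cost per mg of iron: tofu $0.3333, strawberries $1.7500, milk $3.0000, bell pepper $3.8333, avocado $5.0000.
With no serving limits, use only tofu: 10.2 mg / 2.4 mg = 4.25 servings × $0.80 = $3.40.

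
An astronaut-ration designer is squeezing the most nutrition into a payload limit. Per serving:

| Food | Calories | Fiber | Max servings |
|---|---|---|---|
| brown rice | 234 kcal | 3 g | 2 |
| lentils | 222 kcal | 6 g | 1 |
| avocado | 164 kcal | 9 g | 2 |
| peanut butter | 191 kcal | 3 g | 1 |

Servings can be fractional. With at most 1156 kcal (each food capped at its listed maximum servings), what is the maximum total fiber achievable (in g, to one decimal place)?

32.3 g

Fiber per kcal: avocado 0.05488, lentils 0.02703, peanut butter 0.01571, brown rice 0.01282.
Take 2 servings of avocado: uses 328 kcal, +18.0 g fiber (running total 18.0 g).
Take 1 serving of lentils: uses 222 kcal, +6.0 g fiber (running total 24.0 g).
Take 1 serving of peanut butter: uses 191 kcal, +3.0 g fiber (running total 27.0 g).
Take 1.774 servings of brown rice: uses 415 kcal, +5.3 g fiber (running total 32.3 g).
Greedy by best ratio exhausts the calories allowance optimally: 32.3 g.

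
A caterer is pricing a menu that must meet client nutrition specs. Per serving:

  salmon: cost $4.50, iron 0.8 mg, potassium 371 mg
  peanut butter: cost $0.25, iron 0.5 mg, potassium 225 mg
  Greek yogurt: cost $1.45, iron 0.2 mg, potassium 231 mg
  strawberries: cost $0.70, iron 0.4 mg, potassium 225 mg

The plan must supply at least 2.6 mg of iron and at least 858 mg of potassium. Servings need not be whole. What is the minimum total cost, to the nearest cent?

$1.30

salmon only: max(2.6/0.8, 858/371) = 3.25 servings → $14.62.
peanut butter only: max(2.6/0.5, 858/225) = 5.2 servings → $1.30.
Greek yogurt only: max(2.6/0.2, 858/231) = 13 servings → $18.85.
strawberries only: max(2.6/0.4, 858/225) = 6.5 servings → $4.55.
salmon + peanut butter: intersection lies outside the first quadrant.
salmon + Greek yogurt: intersection lies outside the first quadrant.
salmon + strawberries: the both-tight solution has a negative serving — not a feasible corner.
peanut butter + Greek yogurt: intersection lies outside the first quadrant.
peanut butter + strawberries with both targets exact would need a negative amount; discard.
Greek yogurt + strawberries: intersection lies outside the first quadrant.
Cheapest feasible corner: $1.30.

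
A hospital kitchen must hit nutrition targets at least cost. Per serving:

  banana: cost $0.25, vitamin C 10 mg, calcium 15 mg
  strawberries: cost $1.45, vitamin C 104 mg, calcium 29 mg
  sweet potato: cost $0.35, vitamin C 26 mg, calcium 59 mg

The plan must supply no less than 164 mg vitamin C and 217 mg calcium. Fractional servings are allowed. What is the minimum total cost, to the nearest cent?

$2.21

Check every corner: each single food scaled to meet both minima, and each pair solved so both constraints bind.
banana only: max(164/10, 217/15) = 16.4 servings → $4.10.
strawberries only: max(164/104, 217/29) = 7.483 servings → $10.85.
sweet potato only: max(164/26, 217/59) = 6.308 servings → $2.21.
banana + strawberries with both tight: 14.03 servings and 0.2283 servings → $3.84.
banana + sweet potato: the both-tight solution has a negative serving — not a feasible corner.
strawberries + sweet potato with both tight: 0.7495 servings and 3.31 servings → $2.25.
Cheapest feasible corner: $2.21.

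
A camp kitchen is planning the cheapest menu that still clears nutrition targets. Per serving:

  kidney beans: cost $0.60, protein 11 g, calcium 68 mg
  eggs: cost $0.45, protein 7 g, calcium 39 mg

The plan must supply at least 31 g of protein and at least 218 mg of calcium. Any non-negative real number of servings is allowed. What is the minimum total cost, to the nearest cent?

Minimising a linear cost over {protein ≥ 31, calcium ≥ 218, servings ≥ 0} — the optimum is at a vertex, using one or two foods.
kidney beans only: max(31/11, 218/68) = 3.206 servings → $1.92.
eggs only: max(31/7, 218/39) = 5.59 servings → $2.52.
kidney beans + eggs: the both-tight solution has a negative serving — not a feasible corner.
Cheapest feasible corner: $1.92.

$1.92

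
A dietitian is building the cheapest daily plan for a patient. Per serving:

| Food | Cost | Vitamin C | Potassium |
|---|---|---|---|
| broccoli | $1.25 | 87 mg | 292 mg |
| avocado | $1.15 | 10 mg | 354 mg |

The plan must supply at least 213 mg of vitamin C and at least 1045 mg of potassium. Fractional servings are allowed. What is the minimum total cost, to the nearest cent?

$4.10

At the optimum either one food covers both requirements or two foods hit both targets exactly; no other combination can be cheaper.
broccoli only: max(213/87, 1045/292) = 3.579 servings → $4.47.
avocado only: max(213/10, 1045/354) = 21.3 servings → $24.50.
broccoli + avocado with both tight: 2.33 servings and 1.03 servings → $4.10.
So the least-cost plan costs $4.10.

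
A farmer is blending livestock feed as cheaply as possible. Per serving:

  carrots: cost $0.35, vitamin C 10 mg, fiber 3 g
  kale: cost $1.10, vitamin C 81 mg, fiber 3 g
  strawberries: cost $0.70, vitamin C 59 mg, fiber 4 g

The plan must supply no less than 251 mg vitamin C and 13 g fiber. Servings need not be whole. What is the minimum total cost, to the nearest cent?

$2.98

At the optimum either one food covers both requirements or two foods hit both targets exactly; no other combination can be cheaper.
carrots only: max(251/10, 13/3) = 25.1 servings → $8.79.
kale only: max(251/81, 13/3) = 4.333 servings → $4.77.
strawberries only: max(251/59, 13/4) = 4.254 servings → $2.98.
carrots + kale with both tight: 1.408 servings and 2.925 servings → $3.71.
carrots + strawberries: the both-tight solution has a negative serving — not a feasible corner.
kale + strawberries with both tight: 1.612 servings and 2.041 servings → $3.20.
Cheapest feasible corner: $2.98.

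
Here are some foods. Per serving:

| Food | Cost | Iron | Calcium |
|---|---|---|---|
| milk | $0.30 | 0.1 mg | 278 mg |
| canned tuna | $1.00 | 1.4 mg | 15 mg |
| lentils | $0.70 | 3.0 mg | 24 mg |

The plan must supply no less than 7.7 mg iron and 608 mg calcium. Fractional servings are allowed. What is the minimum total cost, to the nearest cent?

$2.34

At the optimum either one food covers both requirements or two foods hit both targets exactly; no other combination can be cheaper.
milk only: max(7.7/0.1, 608/278) = 77 servings → $23.10.
canned tuna only: max(7.7/1.4, 608/15) = 40.53 servings → $40.53.
lentils only: max(7.7/3.0, 608/24) = 25.33 servings → $17.73.
milk + canned tuna with both tight: 1.898 servings and 5.364 servings → $5.93.
milk + lentils with both tight: 1.971 servings and 2.501 servings → $2.34.
canned tuna + lentils: intersection lies outside the first quadrant.
Cheapest feasible corner: $2.34.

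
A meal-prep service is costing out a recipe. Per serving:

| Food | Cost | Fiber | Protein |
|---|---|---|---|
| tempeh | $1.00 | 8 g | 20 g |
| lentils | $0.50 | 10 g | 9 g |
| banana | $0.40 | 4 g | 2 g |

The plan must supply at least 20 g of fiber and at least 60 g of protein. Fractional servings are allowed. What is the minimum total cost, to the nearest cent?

tempeh only: max(20/8, 60/20) = 3 servings → $3.00.
lentils only: max(20/10, 60/9) = 6.667 servings → $3.33.
banana only: max(20/4, 60/2) = 30 servings → $12.00.
tempeh + lentils: intersection lies outside the first quadrant.
tempeh + banana with both targets exact would need a negative amount; discard.
lentils + banana with both targets exact would need a negative amount; discard.
So the least-cost plan costs $3.00.

$3.00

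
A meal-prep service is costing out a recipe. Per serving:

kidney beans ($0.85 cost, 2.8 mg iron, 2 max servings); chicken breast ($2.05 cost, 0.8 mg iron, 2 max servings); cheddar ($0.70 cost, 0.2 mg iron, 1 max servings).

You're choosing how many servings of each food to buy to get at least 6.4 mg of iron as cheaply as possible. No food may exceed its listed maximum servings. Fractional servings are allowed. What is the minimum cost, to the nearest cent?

Cost per mg of iron: kidney beans $0.3036, chicken breast $2.5625, cheddar $3.5000.
Take 2 servings of kidney beans: +5.6 mg iron for $1.70 (total $1.70, still need 0.8 mg).
Take 1 serving of chicken breast: +0.8 mg iron for $2.05 (total $3.75, still need 0.0 mg).
Filling from the cheapest source first is optimal under one linear minimum: $3.75.

$3.75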